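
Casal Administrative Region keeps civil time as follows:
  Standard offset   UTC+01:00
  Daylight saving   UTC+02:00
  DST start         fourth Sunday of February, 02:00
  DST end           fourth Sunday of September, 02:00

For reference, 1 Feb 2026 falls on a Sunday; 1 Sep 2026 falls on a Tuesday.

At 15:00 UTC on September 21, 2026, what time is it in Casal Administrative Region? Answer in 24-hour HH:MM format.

1 February 2026 is a Sunday, so the first Sunday is February 1 and the fourth is February 22.
1 September 2026 is a Tuesday, so the first Sunday is September 6 and the fourth is September 27.
At the standard offset (UTC+01:00), 15:00 UTC + 1h = 16:00 Casal Administrative Region standard time.
Daylight saving runs 22 February – 27 September; the standard-time date in Casal Administrative Region, September 21, 2026, is inside that window, so Casal Administrative Region is at UTC+02:00.
15:00 UTC + 2h = 17:00 local.

17:00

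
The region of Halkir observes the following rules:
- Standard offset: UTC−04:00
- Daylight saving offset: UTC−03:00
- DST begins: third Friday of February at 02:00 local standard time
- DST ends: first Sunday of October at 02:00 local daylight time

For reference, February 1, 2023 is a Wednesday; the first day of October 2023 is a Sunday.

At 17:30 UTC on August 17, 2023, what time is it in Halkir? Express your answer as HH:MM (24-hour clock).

1 February 2023 is a Wednesday, so the first Friday is February 3 and the third is February 17.
1 October 2023 is a Sunday, so the first Sunday is October 1.
At the standard offset (UTC−04:00), 17:30 UTC − 4h = 13:30 Halkir standard time.
The standard-time date in Halkir, August 17, 2023, falls between 17 February and 1 October, so daylight saving is in effect and Halkir is at UTC−03:00.
17:30 UTC − 3h = 14:30 local.

14:30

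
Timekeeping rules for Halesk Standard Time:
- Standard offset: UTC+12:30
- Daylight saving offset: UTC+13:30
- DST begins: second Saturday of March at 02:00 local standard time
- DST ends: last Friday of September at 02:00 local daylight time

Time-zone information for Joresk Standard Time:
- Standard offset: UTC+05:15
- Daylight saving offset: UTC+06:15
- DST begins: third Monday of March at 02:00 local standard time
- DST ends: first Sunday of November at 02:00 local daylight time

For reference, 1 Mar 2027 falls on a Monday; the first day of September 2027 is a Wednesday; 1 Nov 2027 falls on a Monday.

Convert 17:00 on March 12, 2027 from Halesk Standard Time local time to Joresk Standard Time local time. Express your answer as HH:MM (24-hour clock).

09:45

1 March 2027 is a Monday, so the first Saturday is March 6 and the second is March 13.
1 September 2027 is a Wednesday, so Fridays fall on 3, 10, 17, 24; the last is September 24.
Daylight saving runs 13 March – 24 September; March 12, 2027 is outside that window, so Halesk Standard Time is on standard time at UTC+12:30.
17:00 Halesk Standard Time − 12h30m = 04:30 UTC.
1 March 2027 is a Monday, so the first Monday is March 1 and the third is March 15.
1 November 2027 is a Monday, so the first Sunday is November 7.
At the standard offset (UTC+05:15), 04:30 UTC + 5h15m = 09:45 Joresk Standard Time standard time.
Daylight saving runs 15 March – 7 November; the standard-time date in Joresk Standard Time, March 12, 2027, is outside that window, so Joresk Standard Time is on standard time at UTC+05:15.
04:30 UTC + 5h15m = 09:45 Joresk Standard Time.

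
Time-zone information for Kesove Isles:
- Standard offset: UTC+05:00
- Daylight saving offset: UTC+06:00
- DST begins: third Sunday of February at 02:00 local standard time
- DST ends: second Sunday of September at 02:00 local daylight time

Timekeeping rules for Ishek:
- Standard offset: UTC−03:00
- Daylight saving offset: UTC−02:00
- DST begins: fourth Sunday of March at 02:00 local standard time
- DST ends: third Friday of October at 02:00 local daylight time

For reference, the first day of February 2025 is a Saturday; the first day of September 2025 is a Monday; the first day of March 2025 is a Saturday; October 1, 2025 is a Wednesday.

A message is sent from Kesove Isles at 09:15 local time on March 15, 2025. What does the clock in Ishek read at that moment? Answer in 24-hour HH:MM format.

1 February 2025 is a Saturday, so the first Sunday is February 2 and the third is February 16.
1 September 2025 is a Monday, so the first Sunday is September 7 and the second is September 14.
March 15, 2025 lies within the daylight-saving period (16 February – 14 September), so Kesove Isles is on daylight time, UTC+06:00.
09:15 Kesove Isles − 6h = 03:15 UTC.
1 March 2025 is a Saturday, so the first Sunday is March 2 and the fourth is March 23.
1 October 2025 is a Wednesday, so the first Friday is October 3 and the third is October 17.
At the standard offset (UTC−03:00), 03:15 UTC − 3h = 00:15 Ishek standard time.
The standard-time date in Ishek, March 15, 2025, does not fall between 23 March and 17 October, so daylight saving is not in effect and Ishek is at UTC−03:00.
03:15 UTC − 3h = 00:15 Ishek.

00:15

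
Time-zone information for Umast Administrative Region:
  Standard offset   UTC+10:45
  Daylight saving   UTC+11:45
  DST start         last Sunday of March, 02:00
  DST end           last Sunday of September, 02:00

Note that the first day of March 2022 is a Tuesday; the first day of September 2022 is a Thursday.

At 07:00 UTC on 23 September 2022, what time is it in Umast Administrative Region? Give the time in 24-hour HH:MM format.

1 March 2022 is a Tuesday, so Sundays fall on 6, 13, 20, 27; the last is March 27.
1 September 2022 is a Thursday, so Sundays fall on 4, 11, 18, 25; the last is September 25.
At the standard offset (UTC+10:45), 07:00 UTC + 10h45m = 17:45 Umast Administrative Region standard time.
The standard-time date in Umast Administrative Region, 23 September 2022, falls between 27 March and 25 September, so daylight saving is in effect and Umast Administrative Region is at UTC+11:45.
07:00 UTC + 11h45m = 18:45 local.

18:45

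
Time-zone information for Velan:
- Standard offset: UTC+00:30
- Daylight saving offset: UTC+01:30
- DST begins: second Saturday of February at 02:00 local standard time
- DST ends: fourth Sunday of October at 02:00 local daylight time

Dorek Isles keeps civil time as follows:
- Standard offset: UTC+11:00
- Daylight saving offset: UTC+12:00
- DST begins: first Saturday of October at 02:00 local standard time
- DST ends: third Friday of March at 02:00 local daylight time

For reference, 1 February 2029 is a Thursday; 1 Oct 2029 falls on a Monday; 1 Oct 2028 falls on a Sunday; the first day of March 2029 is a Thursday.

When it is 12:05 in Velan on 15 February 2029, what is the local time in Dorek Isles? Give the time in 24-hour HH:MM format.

22:35

1 February 2029 is a Thursday, so the first Saturday is February 3 and the second is February 10.
1 October 2029 is a Monday, so the first Sunday is October 7 and the fourth is October 28.
Daylight saving runs 10 February – 28 October; 15 February 2029 is inside that window, so Velan is at UTC+01:30.
12:05 Velan − 1h30m = 10:35 UTC.
1 October 2028 is a Sunday, so the first Saturday is October 7.
1 March 2029 is a Thursday, so the first Friday is March 2 and the third is March 16.
At the standard offset (UTC+11:00), 10:35 UTC + 11h = 21:35 Dorek Isles standard time.
The standard-time date in Dorek Isles, 15 February 2029, lies within the daylight-saving period (7 October 2028 – 16 March 2029), so Dorek Isles is on daylight time, UTC+12:00.
10:35 UTC + 12h = 22:35 Dorek Isles.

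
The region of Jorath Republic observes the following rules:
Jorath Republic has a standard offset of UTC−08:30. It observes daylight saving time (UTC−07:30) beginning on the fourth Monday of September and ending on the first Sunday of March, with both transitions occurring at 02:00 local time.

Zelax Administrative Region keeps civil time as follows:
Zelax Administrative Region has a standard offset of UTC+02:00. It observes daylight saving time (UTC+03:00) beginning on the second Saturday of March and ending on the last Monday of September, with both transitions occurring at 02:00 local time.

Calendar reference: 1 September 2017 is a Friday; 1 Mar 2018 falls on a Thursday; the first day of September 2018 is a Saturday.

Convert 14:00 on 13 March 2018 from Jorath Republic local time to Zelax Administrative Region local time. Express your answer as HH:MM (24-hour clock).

1 September 2017 is a Friday, so the first Monday is September 4 and the fourth is September 25.
1 March 2018 is a Thursday, so the first Sunday is March 4.
13 March 2018 is outside the daylight-saving period (25 September 2017 – 4 March 2018), so Jorath Republic is on standard time, UTC−08:30.
14:00 Jorath Republic + 8h30m = 22:30 UTC.
1 March 2018 is a Thursday, so the first Saturday is March 3 and the second is March 10.
1 September 2018 is a Saturday, so Mondays fall on 3, 10, 17, 24; the last is September 24.
At the standard offset (UTC+02:00), 22:30 UTC + 2h = 00:30 Zelax Administrative Region standard time (rolling into the next day, 14 March 2018).
The standard-time date in Zelax Administrative Region, 14 March 2018, falls between 10 March and 24 September, so daylight saving is in effect and Zelax Administrative Region is at UTC+03:00.
22:30 UTC + 3h = 01:30 Zelax Administrative Region (rolling into the next day, 14 March 2018).

01:30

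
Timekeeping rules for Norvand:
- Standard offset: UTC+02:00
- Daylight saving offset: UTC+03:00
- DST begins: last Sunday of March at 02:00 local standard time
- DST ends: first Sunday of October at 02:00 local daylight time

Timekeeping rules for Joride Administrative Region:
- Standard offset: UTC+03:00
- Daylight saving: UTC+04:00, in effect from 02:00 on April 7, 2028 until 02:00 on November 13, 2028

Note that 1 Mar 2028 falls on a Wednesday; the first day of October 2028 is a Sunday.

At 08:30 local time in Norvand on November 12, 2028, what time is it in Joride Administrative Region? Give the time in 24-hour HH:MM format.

10:30

1 March 2028 is a Wednesday, so Sundays fall on 5, 12, 19, 26; the last is March 26.
1 October 2028 is a Sunday, so the first Sunday is October 1.
November 12, 2028 does not fall between 26 March and 1 October, so daylight saving is not in effect and Norvand is at UTC+02:00.
08:30 Norvand − 2h = 06:30 UTC.
At the standard offset (UTC+03:00), 06:30 UTC + 3h = 09:30 Joride Administrative Region standard time.
The standard-time date in Joride Administrative Region, November 12, 2028, falls between 7 April and 13 November, so daylight saving is in effect and Joride Administrative Region is at UTC+04:00.
06:30 UTC + 4h = 10:30 Joride Administrative Region.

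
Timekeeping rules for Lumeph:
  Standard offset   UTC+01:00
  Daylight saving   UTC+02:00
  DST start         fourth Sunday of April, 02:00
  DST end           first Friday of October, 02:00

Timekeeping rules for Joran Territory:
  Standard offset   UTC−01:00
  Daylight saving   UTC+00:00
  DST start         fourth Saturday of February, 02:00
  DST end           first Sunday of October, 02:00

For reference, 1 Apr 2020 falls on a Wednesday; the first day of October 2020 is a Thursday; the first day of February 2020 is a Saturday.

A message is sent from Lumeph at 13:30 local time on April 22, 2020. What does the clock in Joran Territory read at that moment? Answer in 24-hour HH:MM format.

1 April 2020 is a Wednesday, so the first Sunday is April 5 and the fourth is April 26.
1 October 2020 is a Thursday, so the first Friday is October 2.
Daylight saving runs 26 April – 2 October; April 22, 2020 is outside that window, so Lumeph is on standard time at UTC+01:00.
13:30 Lumeph − 1h = 12:30 UTC.
1 February 2020 is a Saturday, so the first Saturday is February 1 and the fourth is February 22.
1 October 2020 is a Thursday, so the first Sunday is October 4.
At the standard offset (UTC−01:00), 12:30 UTC − 1h = 11:30 Joran Territory standard time.
The standard-time date in Joran Territory, April 22, 2020, lies within the daylight-saving period (22 February – 4 October), so Joran Territory is on daylight time, UTC+00:00.
12:30 UTC + 0h = 12:30 Joran Territory.

12:30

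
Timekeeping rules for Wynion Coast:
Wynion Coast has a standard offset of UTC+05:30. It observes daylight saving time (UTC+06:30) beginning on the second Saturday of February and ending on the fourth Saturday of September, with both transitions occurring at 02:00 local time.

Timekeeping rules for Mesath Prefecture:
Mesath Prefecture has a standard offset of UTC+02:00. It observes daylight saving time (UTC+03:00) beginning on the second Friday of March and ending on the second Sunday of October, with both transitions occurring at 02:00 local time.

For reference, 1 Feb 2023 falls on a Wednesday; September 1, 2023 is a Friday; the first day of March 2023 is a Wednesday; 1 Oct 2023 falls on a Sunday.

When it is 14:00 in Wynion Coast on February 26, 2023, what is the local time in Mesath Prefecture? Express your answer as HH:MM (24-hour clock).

09:30

1 February 2023 is a Wednesday, so the first Saturday is February 4 and the second is February 11.
1 September 2023 is a Friday, so the first Saturday is September 2 and the fourth is September 23.
Daylight saving runs 11 February – 23 September; February 26, 2023 is inside that window, so Wynion Coast is at UTC+06:30.
14:00 Wynion Coast − 6h30m = 07:30 UTC.
1 March 2023 is a Wednesday, so the first Friday is March 3 and the second is March 10.
1 October 2023 is a Sunday, so the first Sunday is October 1 and the second is October 8.
At the standard offset (UTC+02:00), 07:30 UTC + 2h = 09:30 Mesath Prefecture standard time.
The standard-time date in Mesath Prefecture, February 26, 2023, is outside the daylight-saving period (10 March – 8 October), so Mesath Prefecture is on standard time, UTC+02:00.
07:30 UTC + 2h = 09:30 Mesath Prefecture.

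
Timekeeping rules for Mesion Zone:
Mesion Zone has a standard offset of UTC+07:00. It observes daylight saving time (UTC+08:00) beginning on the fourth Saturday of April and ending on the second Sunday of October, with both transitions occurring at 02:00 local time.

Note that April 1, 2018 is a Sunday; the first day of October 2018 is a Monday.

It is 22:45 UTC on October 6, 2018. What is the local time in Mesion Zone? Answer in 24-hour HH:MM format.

06:45

1 April 2018 is a Sunday, so the first Saturday is April 7 and the fourth is April 28.
1 October 2018 is a Monday, so the first Sunday is October 7 and the second is October 14.
At the standard offset (UTC+07:00), 22:45 UTC + 7h = 05:45 Mesion Zone standard time (rolling into the next day, 7 October 2018).
The standard-time date in Mesion Zone, October 7, 2018, falls between 28 April and 14 October, so daylight saving is in effect and Mesion Zone is at UTC+08:00.
22:45 UTC + 8h = 06:45 local (rolling into the next day, 7 October 2018).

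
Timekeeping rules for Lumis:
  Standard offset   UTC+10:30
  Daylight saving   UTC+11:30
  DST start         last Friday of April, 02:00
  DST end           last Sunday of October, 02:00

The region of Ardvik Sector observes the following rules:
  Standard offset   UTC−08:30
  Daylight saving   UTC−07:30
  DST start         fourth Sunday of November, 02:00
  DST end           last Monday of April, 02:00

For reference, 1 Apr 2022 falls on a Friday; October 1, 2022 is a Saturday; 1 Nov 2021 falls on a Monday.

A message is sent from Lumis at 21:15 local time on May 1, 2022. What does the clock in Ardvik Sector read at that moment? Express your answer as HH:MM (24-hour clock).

1 April 2022 is a Friday, so Fridays fall on 1, 8, 15, 22, 29; the last is April 29.
1 October 2022 is a Saturday, so Sundays fall on 2, 9, 16, 23, 30; the last is October 30.
May 1, 2022 lies within the daylight-saving period (29 April – 30 October), so Lumis is on daylight time, UTC+11:30.
21:15 Lumis − 11h30m = 09:45 UTC.
1 November 2021 is a Monday, so the first Sunday is November 7 and the fourth is November 28.
1 April 2022 is a Friday, so Mondays fall on 4, 11, 18, 25; the last is April 25.
At the standard offset (UTC−08:30), 09:45 UTC − 8h30m = 01:15 Ardvik Sector standard time.
The standard-time date in Ardvik Sector, May 1, 2022, does not fall between 28 November 2021 and 25 April 2022, so daylight saving is not in effect and Ardvik Sector is at UTC−08:30.
09:45 UTC − 8h30m = 01:15 Ardvik Sector.

01:15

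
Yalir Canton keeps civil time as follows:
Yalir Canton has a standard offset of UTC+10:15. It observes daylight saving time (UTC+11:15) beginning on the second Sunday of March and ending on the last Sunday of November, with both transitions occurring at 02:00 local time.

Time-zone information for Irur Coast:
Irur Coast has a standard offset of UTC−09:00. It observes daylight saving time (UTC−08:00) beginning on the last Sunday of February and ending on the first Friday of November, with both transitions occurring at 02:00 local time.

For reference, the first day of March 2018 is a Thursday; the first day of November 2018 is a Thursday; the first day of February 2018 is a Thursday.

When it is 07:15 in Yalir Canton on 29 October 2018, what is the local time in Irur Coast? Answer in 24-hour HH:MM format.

12:00

1 March 2018 is a Thursday, so the first Sunday is March 4 and the second is March 11.
1 November 2018 is a Thursday, so Sundays fall on 4, 11, 18, 25; the last is November 25.
29 October 2018 lies within the daylight-saving period (11 March – 25 November), so Yalir Canton is on daylight time, UTC+11:15.
07:15 Yalir Canton − 11h15m = 20:00 UTC (rolling into the previous day, 28 October 2018).
1 February 2018 is a Thursday, so Sundays fall on 4, 11, 18, 25; the last is February 25.
1 November 2018 is a Thursday, so the first Friday is November 2.
At the standard offset (UTC−09:00), 20:00 UTC − 9h = 11:00 Irur Coast standard time.
Daylight saving runs 25 February – 2 November; the standard-time date in Irur Coast, 28 October 2018, is inside that window, so Irur Coast is at UTC−08:00.
20:00 UTC − 8h = 12:00 Irur Coast.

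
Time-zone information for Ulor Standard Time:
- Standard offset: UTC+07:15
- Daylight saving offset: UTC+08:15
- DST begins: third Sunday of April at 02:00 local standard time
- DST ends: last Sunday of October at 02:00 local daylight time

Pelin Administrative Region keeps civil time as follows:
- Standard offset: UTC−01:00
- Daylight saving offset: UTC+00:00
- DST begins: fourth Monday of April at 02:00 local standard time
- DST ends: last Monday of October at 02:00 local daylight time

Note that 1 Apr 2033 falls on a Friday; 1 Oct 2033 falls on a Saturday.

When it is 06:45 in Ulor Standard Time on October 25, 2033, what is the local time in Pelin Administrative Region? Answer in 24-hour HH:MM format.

1 April 2033 is a Friday, so the first Sunday is April 3 and the third is April 17.
1 October 2033 is a Saturday, so Sundays fall on 2, 9, 16, 23, 30; the last is October 30.
October 25, 2033 falls between 17 April and 30 October, so daylight saving is in effect and Ulor Standard Time is at UTC+08:15.
06:45 Ulor Standard Time − 8h15m = 22:30 UTC (rolling into the previous day, 24 October 2033).
1 April 2033 is a Friday, so the first Monday is April 4 and the fourth is April 25.
1 October 2033 is a Saturday, so Mondays fall on 3, 10, 17, 24, 31; the last is October 31.
At the standard offset (UTC−01:00), 22:30 UTC − 1h = 21:30 Pelin Administrative Region standard time.
Daylight saving runs 25 April – 31 October; the standard-time date in Pelin Administrative Region, October 24, 2033, is inside that window, so Pelin Administrative Region is at UTC+00:00.
22:30 UTC + 0h = 22:30 Pelin Administrative Region.

22:30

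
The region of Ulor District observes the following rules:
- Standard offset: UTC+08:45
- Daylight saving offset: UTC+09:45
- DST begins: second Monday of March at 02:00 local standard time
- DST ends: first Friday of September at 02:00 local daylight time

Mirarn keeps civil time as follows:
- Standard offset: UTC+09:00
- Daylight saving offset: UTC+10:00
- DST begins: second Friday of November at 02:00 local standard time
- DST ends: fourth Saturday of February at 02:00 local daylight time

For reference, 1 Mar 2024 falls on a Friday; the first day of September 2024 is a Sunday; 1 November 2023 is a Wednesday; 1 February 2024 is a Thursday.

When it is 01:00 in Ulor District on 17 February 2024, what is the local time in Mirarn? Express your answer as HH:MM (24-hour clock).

02:15

1 March 2024 is a Friday, so the first Monday is March 4 and the second is March 11.
1 September 2024 is a Sunday, so the first Friday is September 6.
17 February 2024 is outside the daylight-saving period (11 March – 6 September), so Ulor District is on standard time, UTC+08:45.
01:00 Ulor District − 8h45m = 16:15 UTC (rolling into the previous day, 16 February 2024).
1 November 2023 is a Wednesday, so the first Friday is November 3 and the second is November 10.
1 February 2024 is a Thursday, so the first Saturday is February 3 and the fourth is February 24.
At the standard offset (UTC+09:00), 16:15 UTC + 9h = 01:15 Mirarn standard time (rolling into the next day, 17 February 2024).
Daylight saving runs 10 November 2023 – 24 February 2024; the standard-time date in Mirarn, 17 February 2024, is inside that window, so Mirarn is at UTC+10:00.
16:15 UTC + 10h = 02:15 Mirarn (rolling into the next day, 17 February 2024).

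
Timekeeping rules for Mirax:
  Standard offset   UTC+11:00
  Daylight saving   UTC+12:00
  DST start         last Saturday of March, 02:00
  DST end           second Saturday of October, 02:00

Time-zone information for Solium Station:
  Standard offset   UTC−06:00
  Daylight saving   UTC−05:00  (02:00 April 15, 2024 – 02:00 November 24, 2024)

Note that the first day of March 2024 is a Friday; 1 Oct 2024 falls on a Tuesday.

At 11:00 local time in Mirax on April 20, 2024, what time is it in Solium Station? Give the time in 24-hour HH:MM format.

18:00

1 March 2024 is a Friday, so Saturdays fall on 2, 9, 16, 23, 30; the last is March 30.
1 October 2024 is a Tuesday, so the first Saturday is October 5 and the second is October 12.
Daylight saving runs 30 March – 12 October; April 20, 2024 is inside that window, so Mirax is at UTC+12:00.
11:00 Mirax − 12h = 23:00 UTC (rolling into the previous day, 19 April 2024).
At the standard offset (UTC−06:00), 23:00 UTC − 6h = 17:00 Solium Station standard time.
Daylight saving runs 15 April – 24 November; the standard-time date in Solium Station, April 19, 2024, is inside that window, so Solium Station is at UTC−05:00.
23:00 UTC − 5h = 18:00 Solium Station.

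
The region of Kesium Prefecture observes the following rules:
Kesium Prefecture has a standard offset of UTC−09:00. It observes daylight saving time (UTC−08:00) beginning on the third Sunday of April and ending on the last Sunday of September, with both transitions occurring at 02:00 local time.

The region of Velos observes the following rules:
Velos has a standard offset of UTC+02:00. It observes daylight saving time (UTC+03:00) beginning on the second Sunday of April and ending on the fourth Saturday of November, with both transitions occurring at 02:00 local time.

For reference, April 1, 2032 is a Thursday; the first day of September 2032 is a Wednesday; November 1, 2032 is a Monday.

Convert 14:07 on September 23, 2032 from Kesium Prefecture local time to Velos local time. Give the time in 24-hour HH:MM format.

1 April 2032 is a Thursday, so the first Sunday is April 4 and the third is April 18.
1 September 2032 is a Wednesday, so Sundays fall on 5, 12, 19, 26; the last is September 26.
September 23, 2032 falls between 18 April and 26 September, so daylight saving is in effect and Kesium Prefecture is at UTC−08:00.
14:07 Kesium Prefecture + 8h = 22:07 UTC.
1 April 2032 is a Thursday, so the first Sunday is April 4 and the second is April 11.
1 November 2032 is a Monday, so the first Saturday is November 6 and the fourth is November 27.
At the standard offset (UTC+02:00), 22:07 UTC + 2h = 00:07 Velos standard time (rolling into the next day, 24 September 2032).
Daylight saving runs 11 April – 27 November; the standard-time date in Velos, September 24, 2032, is inside that window, so Velos is at UTC+03:00.
22:07 UTC + 3h = 01:07 Velos (rolling into the next day, 24 September 2032).

01:07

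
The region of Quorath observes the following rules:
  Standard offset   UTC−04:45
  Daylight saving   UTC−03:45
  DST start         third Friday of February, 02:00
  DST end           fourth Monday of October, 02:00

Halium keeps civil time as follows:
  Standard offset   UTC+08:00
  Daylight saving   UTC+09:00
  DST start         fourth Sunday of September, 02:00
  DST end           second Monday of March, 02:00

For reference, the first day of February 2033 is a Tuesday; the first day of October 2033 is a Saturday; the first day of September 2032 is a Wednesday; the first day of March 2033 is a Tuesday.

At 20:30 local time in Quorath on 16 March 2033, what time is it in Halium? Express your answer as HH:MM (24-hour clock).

1 February 2033 is a Tuesday, so the first Friday is February 4 and the third is February 18.
1 October 2033 is a Saturday, so the first Monday is October 3 and the fourth is October 24.
16 March 2033 lies within the daylight-saving period (18 February – 24 October), so Quorath is on daylight time, UTC−03:45.
20:30 Quorath + 3h45m = 00:15 UTC (rolling into the next day, 17 March 2033).
1 September 2032 is a Wednesday, so the first Sunday is September 5 and the fourth is September 26.
1 March 2033 is a Tuesday, so the first Monday is March 7 and the second is March 14.
At the standard offset (UTC+08:00), 00:15 UTC + 8h = 08:15 Halium standard time.
The standard-time date in Halium, 17 March 2033, does not fall between 26 September 2032 and 14 March 2033, so daylight saving is not in effect and Halium is at UTC+08:00.
00:15 UTC + 8h = 08:15 Halium.

08:15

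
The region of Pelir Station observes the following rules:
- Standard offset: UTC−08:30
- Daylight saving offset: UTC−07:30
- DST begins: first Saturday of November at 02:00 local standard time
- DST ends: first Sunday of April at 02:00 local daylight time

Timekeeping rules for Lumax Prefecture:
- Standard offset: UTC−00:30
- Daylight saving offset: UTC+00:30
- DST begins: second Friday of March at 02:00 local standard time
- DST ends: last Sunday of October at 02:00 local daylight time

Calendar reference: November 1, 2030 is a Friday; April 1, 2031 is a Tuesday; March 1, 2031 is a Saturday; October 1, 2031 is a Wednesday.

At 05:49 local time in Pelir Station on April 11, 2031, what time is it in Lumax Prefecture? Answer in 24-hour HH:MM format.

14:49

1 November 2030 is a Friday, so the first Saturday is November 2.
1 April 2031 is a Tuesday, so the first Sunday is April 6.
April 11, 2031 does not fall between 2 November 2030 and 6 April 2031, so daylight saving is not in effect and Pelir Station is at UTC−08:30.
05:49 Pelir Station + 8h30m = 14:19 UTC.
1 March 2031 is a Saturday, so the first Friday is March 7 and the second is March 14.
1 October 2031 is a Wednesday, so Sundays fall on 5, 12, 19, 26; the last is October 26.
At the standard offset (UTC−00:30), 14:19 UTC − 0h30m = 13:49 Lumax Prefecture standard time.
The standard-time date in Lumax Prefecture, April 11, 2031, lies within the daylight-saving period (14 March – 26 October), so Lumax Prefecture is on daylight time, UTC+00:30.
14:19 UTC + 0h30m = 14:49 Lumax Prefecture.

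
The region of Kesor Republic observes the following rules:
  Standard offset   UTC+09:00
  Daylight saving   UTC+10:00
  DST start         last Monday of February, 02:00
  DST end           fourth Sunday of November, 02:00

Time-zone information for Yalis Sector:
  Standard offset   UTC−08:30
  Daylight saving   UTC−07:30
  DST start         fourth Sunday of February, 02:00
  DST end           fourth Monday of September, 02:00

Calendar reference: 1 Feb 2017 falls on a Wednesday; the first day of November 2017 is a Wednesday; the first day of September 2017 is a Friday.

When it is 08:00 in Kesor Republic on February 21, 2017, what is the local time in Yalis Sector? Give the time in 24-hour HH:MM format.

1 February 2017 is a Wednesday, so Mondays fall on 6, 13, 20, 27; the last is February 27.
1 November 2017 is a Wednesday, so the first Sunday is November 5 and the fourth is November 26.
Daylight saving runs 27 February – 26 November; February 21, 2017 is outside that window, so Kesor Republic is on standard time at UTC+09:00.
08:00 Kesor Republic − 9h = 23:00 UTC (rolling into the previous day, 20 February 2017).
1 February 2017 is a Wednesday, so the first Sunday is February 5 and the fourth is February 26.
1 September 2017 is a Friday, so the first Monday is September 4 and the fourth is September 25.
At the standard offset (UTC−08:30), 23:00 UTC − 8h30m = 14:30 Yalis Sector standard time.
The standard-time date in Yalis Sector, February 20, 2017, does not fall between 26 February and 25 September, so daylight saving is not in effect and Yalis Sector is at UTC−08:30.
23:00 UTC − 8h30m = 14:30 Yalis Sector.

14:30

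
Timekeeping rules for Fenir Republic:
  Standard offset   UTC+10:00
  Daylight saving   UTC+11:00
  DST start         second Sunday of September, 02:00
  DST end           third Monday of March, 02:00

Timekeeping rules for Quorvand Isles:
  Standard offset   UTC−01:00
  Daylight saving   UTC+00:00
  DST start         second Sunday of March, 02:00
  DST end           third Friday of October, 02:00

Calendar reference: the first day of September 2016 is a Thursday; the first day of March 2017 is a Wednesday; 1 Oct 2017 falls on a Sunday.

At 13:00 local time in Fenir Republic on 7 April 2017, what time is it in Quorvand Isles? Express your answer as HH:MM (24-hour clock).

03:00

1 September 2016 is a Thursday, so the first Sunday is September 4 and the second is September 11.
1 March 2017 is a Wednesday, so the first Monday is March 6 and the third is March 20.
7 April 2017 does not fall between 11 September 2016 and 20 March 2017, so daylight saving is not in effect and Fenir Republic is at UTC+10:00.
13:00 Fenir Republic − 10h = 03:00 UTC.
1 March 2017 is a Wednesday, so the first Sunday is March 5 and the second is March 12.
1 October 2017 is a Sunday, so the first Friday is October 6 and the third is October 20.
At the standard offset (UTC−01:00), 03:00 UTC − 1h = 02:00 Quorvand Isles standard time.
Daylight saving runs 12 March – 20 October; the standard-time date in Quorvand Isles, 7 April 2017, is inside that window, so Quorvand Isles is at UTC+00:00.
03:00 UTC + 0h = 03:00 Quorvand Isles.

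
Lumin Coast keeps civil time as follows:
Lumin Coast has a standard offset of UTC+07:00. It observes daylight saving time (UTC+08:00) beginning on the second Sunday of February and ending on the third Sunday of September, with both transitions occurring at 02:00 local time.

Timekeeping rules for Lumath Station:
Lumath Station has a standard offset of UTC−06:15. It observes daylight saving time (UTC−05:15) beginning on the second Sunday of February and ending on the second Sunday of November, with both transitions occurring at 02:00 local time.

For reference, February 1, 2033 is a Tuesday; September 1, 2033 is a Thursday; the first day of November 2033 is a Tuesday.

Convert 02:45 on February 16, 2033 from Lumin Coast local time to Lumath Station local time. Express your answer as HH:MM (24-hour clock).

13:30

1 February 2033 is a Tuesday, so the first Sunday is February 6 and the second is February 13.
1 September 2033 is a Thursday, so the first Sunday is September 4 and the third is September 18.
February 16, 2033 falls between 13 February and 18 September, so daylight saving is in effect and Lumin Coast is at UTC+08:00.
02:45 Lumin Coast − 8h = 18:45 UTC (rolling into the previous day, 15 February 2033).
1 February 2033 is a Tuesday, so the first Sunday is February 6 and the second is February 13.
1 November 2033 is a Tuesday, so the first Sunday is November 6 and the second is November 13.
At the standard offset (UTC−06:15), 18:45 UTC − 6h15m = 12:30 Lumath Station standard time.
The standard-time date in Lumath Station, February 15, 2033, falls between 13 February and 13 November, so daylight saving is in effect and Lumath Station is at UTC−05:15.
18:45 UTC − 5h15m = 13:30 Lumath Station.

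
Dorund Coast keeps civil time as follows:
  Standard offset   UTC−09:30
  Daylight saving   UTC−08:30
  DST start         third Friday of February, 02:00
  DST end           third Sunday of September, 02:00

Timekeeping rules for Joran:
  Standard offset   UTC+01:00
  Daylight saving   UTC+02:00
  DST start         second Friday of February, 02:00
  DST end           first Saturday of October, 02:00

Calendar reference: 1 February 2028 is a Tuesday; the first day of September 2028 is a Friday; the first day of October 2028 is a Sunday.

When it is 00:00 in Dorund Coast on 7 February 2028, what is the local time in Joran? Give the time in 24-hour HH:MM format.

10:30

1 February 2028 is a Tuesday, so the first Friday is February 4 and the third is February 18.
1 September 2028 is a Friday, so the first Sunday is September 3 and the third is September 17.
7 February 2028 is outside the daylight-saving period (18 February – 17 September), so Dorund Coast is on standard time, UTC−09:30.
00:00 Dorund Coast + 9h30m = 09:30 UTC.
1 February 2028 is a Tuesday, so the first Friday is February 4 and the second is February 11.
1 October 2028 is a Sunday, so the first Saturday is October 7.
At the standard offset (UTC+01:00), 09:30 UTC + 1h = 10:30 Joran standard time.
The standard-time date in Joran, 7 February 2028, does not fall between 11 February and 7 October, so daylight saving is not in effect and Joran is at UTC+01:00.
09:30 UTC + 1h = 10:30 Joran.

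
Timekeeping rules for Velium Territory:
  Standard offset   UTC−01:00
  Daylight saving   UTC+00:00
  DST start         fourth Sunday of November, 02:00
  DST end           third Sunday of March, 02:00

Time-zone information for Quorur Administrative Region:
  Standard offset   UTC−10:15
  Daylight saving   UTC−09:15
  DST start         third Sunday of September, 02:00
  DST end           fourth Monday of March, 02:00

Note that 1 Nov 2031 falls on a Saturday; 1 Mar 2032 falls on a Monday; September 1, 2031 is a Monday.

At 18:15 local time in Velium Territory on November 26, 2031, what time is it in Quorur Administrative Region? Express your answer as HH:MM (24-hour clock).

1 November 2031 is a Saturday, so the first Sunday is November 2 and the fourth is November 23.
1 March 2032 is a Monday, so the first Sunday is March 7 and the third is March 21.
Daylight saving runs 23 November 2031 – 21 March 2032; November 26, 2031 is inside that window, so Velium Territory is at UTC+00:00.
18:15 Velium Territory − 0h = 18:15 UTC.
1 September 2031 is a Monday, so the first Sunday is September 7 and the third is September 21.
1 March 2032 is a Monday, so the first Monday is March 1 and the fourth is March 22.
At the standard offset (UTC−10:15), 18:15 UTC − 10h15m = 08:00 Quorur Administrative Region standard time.
Daylight saving runs 21 September 2031 – 22 March 2032; the standard-time date in Quorur Administrative Region, November 26, 2031, is inside that window, so Quorur Administrative Region is at UTC−09:15.
18:15 UTC − 9h15m = 09:00 Quorur Administrative Region.

09:00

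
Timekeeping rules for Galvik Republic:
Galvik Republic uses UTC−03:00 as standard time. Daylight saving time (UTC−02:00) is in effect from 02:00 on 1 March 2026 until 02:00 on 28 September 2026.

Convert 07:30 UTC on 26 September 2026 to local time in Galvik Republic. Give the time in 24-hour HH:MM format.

At the standard offset (UTC−03:00), 07:30 UTC − 3h = 04:30 Galvik Republic standard time.
The standard-time date in Galvik Republic, 26 September 2026, lies within the daylight-saving period (1 March – 28 September), so Galvik Republic is on daylight time, UTC−02:00.
07:30 UTC − 2h = 05:30 local.

05:30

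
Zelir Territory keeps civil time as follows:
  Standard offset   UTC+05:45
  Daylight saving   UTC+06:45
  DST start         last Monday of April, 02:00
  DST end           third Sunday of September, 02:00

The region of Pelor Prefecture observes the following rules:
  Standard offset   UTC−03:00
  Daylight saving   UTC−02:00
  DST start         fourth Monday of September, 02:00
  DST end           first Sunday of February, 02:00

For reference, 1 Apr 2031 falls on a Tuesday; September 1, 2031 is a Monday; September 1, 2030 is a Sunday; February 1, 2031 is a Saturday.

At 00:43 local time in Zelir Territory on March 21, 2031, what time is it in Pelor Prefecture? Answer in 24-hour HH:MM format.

1 April 2031 is a Tuesday, so Mondays fall on 7, 14, 21, 28; the last is April 28.
1 September 2031 is a Monday, so the first Sunday is September 7 and the third is September 21.
March 21, 2031 does not fall between 28 April and 21 September, so daylight saving is not in effect and Zelir Territory is at UTC+05:45.
00:43 Zelir Territory − 5h45m = 18:58 UTC (rolling into the previous day, 20 March 2031).
1 September 2030 is a Sunday, so the first Monday is September 2 and the fourth is September 23.
1 February 2031 is a Saturday, so the first Sunday is February 2.
At the standard offset (UTC−03:00), 18:58 UTC − 3h = 15:58 Pelor Prefecture standard time.
The standard-time date in Pelor Prefecture, March 20, 2031, is outside the daylight-saving period (23 September 2030 – 2 February 2031), so Pelor Prefecture is on standard time, UTC−03:00.
18:58 UTC − 3h = 15:58 Pelor Prefecture.

15:58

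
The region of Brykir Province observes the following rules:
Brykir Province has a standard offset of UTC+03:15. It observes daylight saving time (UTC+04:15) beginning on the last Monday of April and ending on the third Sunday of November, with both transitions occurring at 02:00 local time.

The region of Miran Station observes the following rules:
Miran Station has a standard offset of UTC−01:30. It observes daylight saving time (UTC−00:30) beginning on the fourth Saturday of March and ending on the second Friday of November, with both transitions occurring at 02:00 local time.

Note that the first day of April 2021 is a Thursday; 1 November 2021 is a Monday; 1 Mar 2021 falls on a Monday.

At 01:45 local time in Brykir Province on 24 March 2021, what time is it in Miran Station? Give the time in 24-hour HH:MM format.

1 April 2021 is a Thursday, so Mondays fall on 5, 12, 19, 26; the last is April 26.
1 November 2021 is a Monday, so the first Sunday is November 7 and the third is November 21.
24 March 2021 is outside the daylight-saving period (26 April – 21 November), so Brykir Province is on standard time, UTC+03:15.
01:45 Brykir Province − 3h15m = 22:30 UTC (rolling into the previous day, 23 March 2021).
1 March 2021 is a Monday, so the first Saturday is March 6 and the fourth is March 27.
1 November 2021 is a Monday, so the first Friday is November 5 and the second is November 12.
At the standard offset (UTC−01:30), 22:30 UTC − 1h30m = 21:00 Miran Station standard time.
The standard-time date in Miran Station, 23 March 2021, does not fall between 27 March and 12 November, so daylight saving is not in effect and Miran Station is at UTC−01:30.
22:30 UTC − 1h30m = 21:00 Miran Station.

21:00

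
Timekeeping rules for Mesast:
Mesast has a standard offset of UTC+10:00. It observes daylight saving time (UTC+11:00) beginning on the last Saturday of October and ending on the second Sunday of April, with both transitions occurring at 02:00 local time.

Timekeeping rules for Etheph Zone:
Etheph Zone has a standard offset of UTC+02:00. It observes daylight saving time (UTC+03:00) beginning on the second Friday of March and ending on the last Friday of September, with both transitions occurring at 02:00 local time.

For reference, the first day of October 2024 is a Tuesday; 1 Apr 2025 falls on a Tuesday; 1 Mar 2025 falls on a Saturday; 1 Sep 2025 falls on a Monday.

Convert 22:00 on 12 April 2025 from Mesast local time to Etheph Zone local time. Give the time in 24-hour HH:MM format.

14:00

1 October 2024 is a Tuesday, so Saturdays fall on 5, 12, 19, 26; the last is October 26.
1 April 2025 is a Tuesday, so the first Sunday is April 6 and the second is April 13.
Daylight saving runs 26 October 2024 – 13 April 2025; 12 April 2025 is inside that window, so Mesast is at UTC+11:00.
22:00 Mesast − 11h = 11:00 UTC.
1 March 2025 is a Saturday, so the first Friday is March 7 and the second is March 14.
1 September 2025 is a Monday, so Fridays fall on 5, 12, 19, 26; the last is September 26.
At the standard offset (UTC+02:00), 11:00 UTC + 2h = 13:00 Etheph Zone standard time.
Daylight saving runs 14 March – 26 September; the standard-time date in Etheph Zone, 12 April 2025, is inside that window, so Etheph Zone is at UTC+03:00.
11:00 UTC + 3h = 14:00 Etheph Zone.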